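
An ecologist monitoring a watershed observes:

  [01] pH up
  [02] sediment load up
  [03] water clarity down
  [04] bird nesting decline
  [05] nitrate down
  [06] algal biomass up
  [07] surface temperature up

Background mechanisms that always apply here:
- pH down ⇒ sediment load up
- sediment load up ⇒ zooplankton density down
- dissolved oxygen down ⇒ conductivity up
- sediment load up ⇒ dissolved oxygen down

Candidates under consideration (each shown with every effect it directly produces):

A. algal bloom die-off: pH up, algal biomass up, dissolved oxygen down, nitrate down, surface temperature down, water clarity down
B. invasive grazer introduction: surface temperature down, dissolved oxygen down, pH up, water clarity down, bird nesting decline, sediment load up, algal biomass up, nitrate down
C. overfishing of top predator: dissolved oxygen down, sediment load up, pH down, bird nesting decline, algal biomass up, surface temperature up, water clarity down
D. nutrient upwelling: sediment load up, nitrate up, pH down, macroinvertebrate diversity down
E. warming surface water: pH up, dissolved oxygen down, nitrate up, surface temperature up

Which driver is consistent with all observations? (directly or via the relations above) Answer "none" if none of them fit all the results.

none

Per-candidate check:
(A) algal bloom die-off — pH up yes; sediment load up NO; water clarity down yes; bird nesting decline NO; nitrate down yes; algal biomass up yes; surface temperature up NO
(B) invasive grazer introduction — pH up yes; sediment load up yes; water clarity down yes; bird nesting decline yes; nitrate down yes; algal biomass up yes; surface temperature up NO
(C) overfishing of top predator — pH up NO; sediment load up yes; water clarity down yes; bird nesting decline yes; nitrate down NO; algal biomass up yes; surface temperature up yes
(D) nutrient upwelling — pH up NO; sediment load up yes; water clarity down NO; bird nesting decline NO; nitrate down NO; algal biomass up NO; surface temperature up NO
(E) warming surface water — pH up yes; sediment load up NO; water clarity down NO; bird nesting decline NO; nitrate down NO; algal biomass up NO; surface temperature up yes
Every candidate fails on at least one observation.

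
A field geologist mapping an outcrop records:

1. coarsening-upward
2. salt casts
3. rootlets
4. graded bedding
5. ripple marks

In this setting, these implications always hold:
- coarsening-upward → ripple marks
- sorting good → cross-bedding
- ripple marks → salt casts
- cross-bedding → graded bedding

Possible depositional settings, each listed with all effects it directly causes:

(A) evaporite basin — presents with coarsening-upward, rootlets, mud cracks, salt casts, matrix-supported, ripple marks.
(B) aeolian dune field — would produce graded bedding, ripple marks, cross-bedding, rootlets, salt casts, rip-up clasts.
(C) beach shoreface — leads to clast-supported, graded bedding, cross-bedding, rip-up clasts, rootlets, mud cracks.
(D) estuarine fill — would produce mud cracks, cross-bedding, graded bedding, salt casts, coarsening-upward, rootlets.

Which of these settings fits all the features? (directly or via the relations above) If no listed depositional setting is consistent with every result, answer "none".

For each candidate, compare predicted effects to what was observed:
(A) evaporite basin — coarsening-upward yes; salt casts yes; rootlets yes; graded bedding NO; ripple marks yes
(B) aeolian dune field — coarsening-upward NO; salt casts yes; rootlets yes; graded bedding yes; ripple marks yes
(C) beach shoreface — coarsening-upward NO; salt casts NO; rootlets yes; graded bedding yes; ripple marks NO
(D) estuarine fill — accounts for every observation (ripple marks via coarsening-upward → ripple marks)
(D) is the only candidate with no mismatches.

D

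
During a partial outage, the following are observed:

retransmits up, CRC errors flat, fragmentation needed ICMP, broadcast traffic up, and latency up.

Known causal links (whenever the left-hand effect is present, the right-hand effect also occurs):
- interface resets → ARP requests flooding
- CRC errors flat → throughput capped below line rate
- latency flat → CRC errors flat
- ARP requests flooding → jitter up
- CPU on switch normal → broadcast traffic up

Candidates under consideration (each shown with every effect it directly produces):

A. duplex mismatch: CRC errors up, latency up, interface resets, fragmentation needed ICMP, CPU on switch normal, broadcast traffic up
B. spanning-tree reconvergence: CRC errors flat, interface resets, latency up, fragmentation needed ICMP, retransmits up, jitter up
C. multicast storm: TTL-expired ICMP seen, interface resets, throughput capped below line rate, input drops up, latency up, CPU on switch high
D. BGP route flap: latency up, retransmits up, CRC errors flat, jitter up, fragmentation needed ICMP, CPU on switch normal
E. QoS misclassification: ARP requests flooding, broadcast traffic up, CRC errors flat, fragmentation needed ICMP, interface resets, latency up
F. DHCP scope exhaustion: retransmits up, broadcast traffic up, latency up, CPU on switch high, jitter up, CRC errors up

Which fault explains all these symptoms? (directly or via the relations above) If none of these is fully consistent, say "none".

D

Per-candidate check:
(A) duplex mismatch — fails on retransmits up, CRC errors flat (predicts CRC errors up, not CRC errors flat)
(B) spanning-tree reconvergence — does not account for broadcast traffic up
(C) multicast storm — does not account for retransmits up, CRC errors flat, fragmentation needed ICMP, broadcast traffic up
(D) BGP route flap — accounts for every observation (broadcast traffic up by CPU on switch normal → broadcast traffic up)
(E) QoS misclassification — does not account for retransmits up
(F) DHCP scope exhaustion — fails on CRC errors flat, fragmentation needed ICMP (predicts CRC errors up, not CRC errors flat)
(D) is the only candidate with no mismatches.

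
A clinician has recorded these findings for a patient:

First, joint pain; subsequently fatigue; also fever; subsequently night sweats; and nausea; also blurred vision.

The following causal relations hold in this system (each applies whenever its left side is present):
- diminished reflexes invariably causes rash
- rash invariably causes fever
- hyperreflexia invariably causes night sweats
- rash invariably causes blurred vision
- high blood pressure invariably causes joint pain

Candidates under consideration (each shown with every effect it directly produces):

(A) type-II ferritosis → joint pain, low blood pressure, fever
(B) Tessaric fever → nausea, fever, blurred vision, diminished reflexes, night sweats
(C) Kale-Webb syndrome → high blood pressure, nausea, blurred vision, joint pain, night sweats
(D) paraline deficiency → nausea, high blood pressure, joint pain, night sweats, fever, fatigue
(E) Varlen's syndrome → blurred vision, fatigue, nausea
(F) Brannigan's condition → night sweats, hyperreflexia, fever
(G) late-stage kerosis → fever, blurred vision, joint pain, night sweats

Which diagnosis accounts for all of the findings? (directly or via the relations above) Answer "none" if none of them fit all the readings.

Checking each candidate against the observations:
(A) type-II ferritosis — joint pain match; fatigue miss; fever match; night sweats miss; nausea miss; blurred vision miss
(B) Tessaric fever — does not account for joint pain, fatigue
(C) Kale-Webb syndrome — joint pain match; fatigue miss; fever miss; night sweats match; nausea match; blurred vision match
(D) paraline deficiency — does not account for blurred vision
(E) Varlen's syndrome — joint pain miss; fatigue match; fever miss; night sweats miss; nausea match; blurred vision match
(F) Brannigan's condition — joint pain miss; fatigue miss; fever match; night sweats match; nausea miss; blurred vision miss
(G) late-stage kerosis — does not account for fatigue, nausea
No candidate is consistent with all observations.

none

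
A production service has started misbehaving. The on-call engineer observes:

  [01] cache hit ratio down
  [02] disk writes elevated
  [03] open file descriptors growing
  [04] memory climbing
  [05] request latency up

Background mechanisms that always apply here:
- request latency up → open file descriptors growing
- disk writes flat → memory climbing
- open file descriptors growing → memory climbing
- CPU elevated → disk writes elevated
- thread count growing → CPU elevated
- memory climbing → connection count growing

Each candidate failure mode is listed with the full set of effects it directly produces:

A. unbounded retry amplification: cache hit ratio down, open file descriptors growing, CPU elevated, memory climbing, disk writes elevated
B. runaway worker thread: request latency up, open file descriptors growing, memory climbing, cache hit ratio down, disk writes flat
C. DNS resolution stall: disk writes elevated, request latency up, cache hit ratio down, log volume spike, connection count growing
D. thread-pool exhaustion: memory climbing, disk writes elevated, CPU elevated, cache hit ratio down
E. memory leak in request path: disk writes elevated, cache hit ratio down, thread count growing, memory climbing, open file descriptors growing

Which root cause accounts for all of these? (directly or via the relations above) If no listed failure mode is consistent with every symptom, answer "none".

C

Checking each candidate against the observations:
(A) unbounded retry amplification — does not account for request latency up
(B) runaway worker thread — cache hit ratio down +; disk writes elevated -; open file descriptors growing +; memory climbing +; request latency up +
(C) DNS resolution stall — cache hit ratio down +; disk writes elevated +; open file descriptors growing + (through request latency up → open file descriptors growing); memory climbing + (through request latency up → open file descriptors growing → memory climbing); request latency up +
(D) thread-pool exhaustion — does not account for open file descriptors growing, request latency up
(E) memory leak in request path — does not account for request latency up
(C) alone accounts for all the evidence.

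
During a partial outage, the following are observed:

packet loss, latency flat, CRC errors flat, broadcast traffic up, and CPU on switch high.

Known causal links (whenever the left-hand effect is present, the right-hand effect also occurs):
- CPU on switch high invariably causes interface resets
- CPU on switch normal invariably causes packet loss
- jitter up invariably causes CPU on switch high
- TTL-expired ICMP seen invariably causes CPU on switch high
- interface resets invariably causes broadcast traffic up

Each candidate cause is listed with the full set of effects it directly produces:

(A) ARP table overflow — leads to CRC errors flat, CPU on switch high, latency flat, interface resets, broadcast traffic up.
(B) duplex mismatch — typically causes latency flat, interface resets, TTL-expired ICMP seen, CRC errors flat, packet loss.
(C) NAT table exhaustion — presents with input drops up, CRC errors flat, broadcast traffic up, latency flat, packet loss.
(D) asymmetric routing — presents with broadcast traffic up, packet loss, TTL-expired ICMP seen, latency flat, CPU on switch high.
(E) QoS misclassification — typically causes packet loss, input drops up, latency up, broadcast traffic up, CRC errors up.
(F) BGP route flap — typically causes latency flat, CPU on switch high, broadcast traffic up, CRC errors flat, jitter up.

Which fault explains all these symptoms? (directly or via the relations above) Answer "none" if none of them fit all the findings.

Checking each candidate against the observations:
(A) ARP table overflow — does not account for packet loss
(B) duplex mismatch — accounts for every observation (broadcast traffic up through interface resets → broadcast traffic up)
(C) NAT table exhaustion — does not account for CPU on switch high
(D) asymmetric routing — does not account for CRC errors flat
(E) QoS misclassification — fails on latency flat, CRC errors flat, CPU on switch high (predicts latency up, not latency flat; predicts CRC errors up, not CRC errors flat)
(F) BGP route flap — does not account for packet loss
(B) alone accounts for all the evidence.

B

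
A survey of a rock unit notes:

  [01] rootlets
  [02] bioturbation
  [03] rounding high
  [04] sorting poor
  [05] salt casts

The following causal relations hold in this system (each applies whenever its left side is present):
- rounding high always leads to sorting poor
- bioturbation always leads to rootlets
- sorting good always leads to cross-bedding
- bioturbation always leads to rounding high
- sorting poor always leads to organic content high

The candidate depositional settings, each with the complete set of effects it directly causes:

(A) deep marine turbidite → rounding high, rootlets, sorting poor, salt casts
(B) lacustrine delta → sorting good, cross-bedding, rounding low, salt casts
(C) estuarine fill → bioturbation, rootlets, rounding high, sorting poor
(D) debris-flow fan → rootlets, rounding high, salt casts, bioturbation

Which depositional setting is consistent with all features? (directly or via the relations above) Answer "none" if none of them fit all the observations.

For each candidate, compare predicted effects to what was observed:
(A) deep marine turbidite — does not account for bioturbation
(B) lacustrine delta — rootlets NO; bioturbation NO; rounding high NO; sorting poor NO; salt casts yes
(C) estuarine fill — rootlets yes; bioturbation yes; rounding high yes; sorting poor yes; salt casts NO
(D) debris-flow fan — rootlets yes; bioturbation yes; rounding high yes; sorting poor yes (by rounding high → sorting poor); salt casts yes
Only (D) is consistent with every observation.

D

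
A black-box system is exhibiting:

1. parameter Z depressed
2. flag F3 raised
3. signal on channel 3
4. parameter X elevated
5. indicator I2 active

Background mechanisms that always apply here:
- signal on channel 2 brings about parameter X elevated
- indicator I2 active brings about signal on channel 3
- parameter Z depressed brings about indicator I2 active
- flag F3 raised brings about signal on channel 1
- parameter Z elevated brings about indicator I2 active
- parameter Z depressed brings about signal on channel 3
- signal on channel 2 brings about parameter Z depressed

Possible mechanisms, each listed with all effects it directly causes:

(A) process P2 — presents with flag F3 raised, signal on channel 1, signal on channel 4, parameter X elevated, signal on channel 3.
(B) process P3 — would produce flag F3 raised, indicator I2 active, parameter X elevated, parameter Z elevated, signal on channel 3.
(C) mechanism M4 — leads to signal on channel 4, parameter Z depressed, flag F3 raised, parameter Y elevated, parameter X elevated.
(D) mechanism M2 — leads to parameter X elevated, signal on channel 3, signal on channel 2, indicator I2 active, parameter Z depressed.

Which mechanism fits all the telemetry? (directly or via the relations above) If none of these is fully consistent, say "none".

Checking each candidate against the observations:
(A) process P2 — does not account for parameter Z depressed, indicator I2 active
(B) process P3 — fails on parameter Z depressed (predicts parameter Z elevated, not parameter Z depressed)
(C) mechanism M4 — parameter Z depressed +; flag F3 raised +; signal on channel 3 + (via parameter Z depressed → signal on channel 3); parameter X elevated +; indicator I2 active + (via parameter Z depressed → indicator I2 active)
(D) mechanism M2 — parameter Z depressed +; flag F3 raised -; signal on channel 3 +; parameter X elevated +; indicator I2 active +
(C) alone accounts for all the evidence.

C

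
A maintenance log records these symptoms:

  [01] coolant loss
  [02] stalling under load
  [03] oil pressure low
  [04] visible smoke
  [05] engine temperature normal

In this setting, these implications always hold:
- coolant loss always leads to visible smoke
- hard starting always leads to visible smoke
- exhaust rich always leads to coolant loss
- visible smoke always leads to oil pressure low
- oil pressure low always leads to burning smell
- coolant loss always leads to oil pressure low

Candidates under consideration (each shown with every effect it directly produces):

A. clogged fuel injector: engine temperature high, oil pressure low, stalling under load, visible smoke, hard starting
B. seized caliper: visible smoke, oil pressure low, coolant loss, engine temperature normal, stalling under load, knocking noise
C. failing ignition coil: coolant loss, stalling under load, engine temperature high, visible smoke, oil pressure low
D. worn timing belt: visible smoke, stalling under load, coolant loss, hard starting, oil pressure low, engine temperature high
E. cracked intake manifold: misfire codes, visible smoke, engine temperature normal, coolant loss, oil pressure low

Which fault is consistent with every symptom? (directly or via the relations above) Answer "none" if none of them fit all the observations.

B

Checking each candidate against the observations:
(A) clogged fuel injector — fails on coolant loss, engine temperature normal (predicts engine temperature high, not engine temperature normal)
(B) seized caliper — coolant loss yes; stalling under load yes; oil pressure low yes; visible smoke yes; engine temperature normal yes
(C) failing ignition coil — coolant loss yes; stalling under load yes; oil pressure low yes; visible smoke yes; engine temperature normal NO
(D) worn timing belt — coolant loss yes; stalling under load yes; oil pressure low yes; visible smoke yes; engine temperature normal NO
(E) cracked intake manifold — does not account for stalling under load
Only (B) is consistent with every observation.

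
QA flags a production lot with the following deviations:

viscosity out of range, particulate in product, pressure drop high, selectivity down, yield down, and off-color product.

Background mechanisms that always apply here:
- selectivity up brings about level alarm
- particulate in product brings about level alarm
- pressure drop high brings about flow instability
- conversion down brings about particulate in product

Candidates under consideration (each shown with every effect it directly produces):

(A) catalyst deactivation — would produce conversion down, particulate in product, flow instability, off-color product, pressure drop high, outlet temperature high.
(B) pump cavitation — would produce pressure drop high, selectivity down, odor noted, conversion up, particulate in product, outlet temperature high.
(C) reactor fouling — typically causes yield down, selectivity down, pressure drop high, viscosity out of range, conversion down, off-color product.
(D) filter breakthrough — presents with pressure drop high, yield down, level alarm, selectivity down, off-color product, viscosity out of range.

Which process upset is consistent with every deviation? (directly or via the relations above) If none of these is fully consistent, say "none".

C

For each candidate, compare predicted effects to what was observed:
(A) catalyst deactivation — does not account for viscosity out of range, selectivity down, yield down
(B) pump cavitation — viscosity out of range miss; particulate in product match; pressure drop high match; selectivity down match; yield down miss; off-color product miss
(C) reactor fouling — viscosity out of range match; particulate in product match (by conversion down → particulate in product); pressure drop high match; selectivity down match; yield down match; off-color product match
(D) filter breakthrough — viscosity out of range match; particulate in product miss; pressure drop high match; selectivity down match; yield down match; off-color product match
(C) alone accounts for all the evidence.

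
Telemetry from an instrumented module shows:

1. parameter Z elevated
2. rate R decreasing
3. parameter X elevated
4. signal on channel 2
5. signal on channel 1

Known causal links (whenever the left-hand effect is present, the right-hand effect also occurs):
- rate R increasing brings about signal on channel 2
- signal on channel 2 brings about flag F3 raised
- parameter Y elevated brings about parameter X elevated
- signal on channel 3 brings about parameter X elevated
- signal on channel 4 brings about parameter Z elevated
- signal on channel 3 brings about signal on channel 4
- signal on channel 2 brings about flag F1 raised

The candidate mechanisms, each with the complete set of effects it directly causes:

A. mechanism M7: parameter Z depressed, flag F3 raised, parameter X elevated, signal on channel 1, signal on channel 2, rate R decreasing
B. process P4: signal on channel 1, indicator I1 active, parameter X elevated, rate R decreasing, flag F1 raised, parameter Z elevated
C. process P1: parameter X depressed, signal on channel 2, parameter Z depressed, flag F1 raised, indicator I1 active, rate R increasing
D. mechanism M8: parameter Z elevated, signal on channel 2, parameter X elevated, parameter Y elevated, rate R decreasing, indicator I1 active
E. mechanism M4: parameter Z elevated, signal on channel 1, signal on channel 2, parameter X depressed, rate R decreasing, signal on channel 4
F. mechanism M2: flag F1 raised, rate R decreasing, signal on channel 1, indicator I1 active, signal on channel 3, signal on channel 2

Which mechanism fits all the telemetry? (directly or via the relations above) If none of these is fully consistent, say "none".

F

Testing each hypothesis:
(A) mechanism M7 — fails on parameter Z elevated (predicts parameter Z depressed, not parameter Z elevated)
(B) process P4 — does not account for signal on channel 2
(C) process P1 — parameter Z elevated -; rate R decreasing -; parameter X elevated -; signal on channel 2 +; signal on channel 1 -
(D) mechanism M8 — does not account for signal on channel 1
(E) mechanism M4 — parameter Z elevated +; rate R decreasing +; parameter X elevated -; signal on channel 2 +; signal on channel 1 +
(F) mechanism M2 — parameter Z elevated + (via signal on channel 3 → signal on channel 4 → parameter Z elevated); rate R decreasing +; parameter X elevated + (via signal on channel 3 → parameter X elevated); signal on channel 2 +; signal on channel 1 +
(F) is the only candidate with no mismatches.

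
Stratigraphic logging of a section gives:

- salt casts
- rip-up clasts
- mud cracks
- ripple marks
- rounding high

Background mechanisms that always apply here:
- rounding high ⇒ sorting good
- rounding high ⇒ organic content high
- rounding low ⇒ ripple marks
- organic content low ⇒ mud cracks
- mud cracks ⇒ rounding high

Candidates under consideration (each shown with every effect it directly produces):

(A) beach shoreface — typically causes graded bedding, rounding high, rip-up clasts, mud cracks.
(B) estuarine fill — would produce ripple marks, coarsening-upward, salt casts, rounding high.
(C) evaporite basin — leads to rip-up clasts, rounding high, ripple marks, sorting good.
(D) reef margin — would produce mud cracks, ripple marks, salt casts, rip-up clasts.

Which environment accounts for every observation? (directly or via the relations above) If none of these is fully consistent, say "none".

D

Checking each candidate against the observations:
(A) beach shoreface — salt casts NO; rip-up clasts yes; mud cracks yes; ripple marks NO; rounding high yes
(B) estuarine fill — does not account for rip-up clasts, mud cracks
(C) evaporite basin — salt casts NO; rip-up clasts yes; mud cracks NO; ripple marks yes; rounding high yes
(D) reef margin — salt casts yes; rip-up clasts yes; mud cracks yes; ripple marks yes; rounding high yes (through mud cracks → rounding high)
Only (D) is consistent with every observation.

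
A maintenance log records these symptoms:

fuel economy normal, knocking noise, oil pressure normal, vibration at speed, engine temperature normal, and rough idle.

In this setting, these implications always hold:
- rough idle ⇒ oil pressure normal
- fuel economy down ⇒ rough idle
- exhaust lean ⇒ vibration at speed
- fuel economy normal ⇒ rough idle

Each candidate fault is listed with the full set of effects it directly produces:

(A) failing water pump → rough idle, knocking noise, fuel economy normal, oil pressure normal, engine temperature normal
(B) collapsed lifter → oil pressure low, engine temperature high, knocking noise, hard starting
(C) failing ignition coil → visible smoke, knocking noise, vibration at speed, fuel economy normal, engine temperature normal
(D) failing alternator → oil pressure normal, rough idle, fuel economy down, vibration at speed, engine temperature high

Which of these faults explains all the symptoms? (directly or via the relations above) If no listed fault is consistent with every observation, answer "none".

C

Checking each candidate against the observations:
(A) failing water pump — does not account for vibration at speed
(B) collapsed lifter — fails on fuel economy normal, oil pressure normal, vibration at speed, engine temperature normal, rough idle (predicts oil pressure low, not oil pressure normal; predicts engine temperature high, not engine temperature normal)
(C) failing ignition coil — accounts for every observation (oil pressure normal by fuel economy normal → rough idle → oil pressure normal)
(D) failing alternator — fails on fuel economy normal, knocking noise, engine temperature normal (predicts fuel economy down, not fuel economy normal; predicts engine temperature high, not engine temperature normal)
(C) alone accounts for all the evidence.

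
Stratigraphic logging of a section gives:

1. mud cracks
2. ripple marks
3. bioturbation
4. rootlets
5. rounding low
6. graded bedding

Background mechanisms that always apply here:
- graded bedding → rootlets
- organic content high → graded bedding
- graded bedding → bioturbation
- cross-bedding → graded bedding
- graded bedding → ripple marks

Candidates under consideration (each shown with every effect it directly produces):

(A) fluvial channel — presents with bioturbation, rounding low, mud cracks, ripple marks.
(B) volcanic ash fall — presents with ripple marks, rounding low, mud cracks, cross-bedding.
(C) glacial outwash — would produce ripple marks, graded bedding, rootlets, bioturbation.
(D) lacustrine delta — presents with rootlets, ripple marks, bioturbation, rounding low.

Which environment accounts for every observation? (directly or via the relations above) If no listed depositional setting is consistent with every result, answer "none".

B

For each candidate, compare predicted effects to what was observed:
(A) fluvial channel — mud cracks match; ripple marks match; bioturbation match; rootlets miss; rounding low match; graded bedding miss
(B) volcanic ash fall — mud cracks match; ripple marks match; bioturbation match (by cross-bedding → graded bedding → bioturbation); rootlets match (by cross-bedding → graded bedding → rootlets); rounding low match; graded bedding match (by cross-bedding → graded bedding)
(C) glacial outwash — does not account for mud cracks, rounding low
(D) lacustrine delta — does not account for mud cracks, graded bedding
(B) alone accounts for all the evidence.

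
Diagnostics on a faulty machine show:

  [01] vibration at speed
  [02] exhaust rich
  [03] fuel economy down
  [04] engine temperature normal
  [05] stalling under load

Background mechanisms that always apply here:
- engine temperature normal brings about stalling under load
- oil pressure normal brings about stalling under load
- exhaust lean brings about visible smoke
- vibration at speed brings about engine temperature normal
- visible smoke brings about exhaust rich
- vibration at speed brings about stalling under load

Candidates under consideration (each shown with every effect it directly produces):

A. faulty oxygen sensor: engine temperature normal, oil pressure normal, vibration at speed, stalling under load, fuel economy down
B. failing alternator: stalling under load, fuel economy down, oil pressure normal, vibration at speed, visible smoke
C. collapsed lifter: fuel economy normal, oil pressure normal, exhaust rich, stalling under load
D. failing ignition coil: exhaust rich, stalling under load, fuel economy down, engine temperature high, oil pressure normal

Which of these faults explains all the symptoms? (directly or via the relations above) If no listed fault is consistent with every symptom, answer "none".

B

Per-candidate check:
(A) faulty oxygen sensor — vibration at speed ✓; exhaust rich ✗; fuel economy down ✓; engine temperature normal ✓; stalling under load ✓
(B) failing alternator — accounts for every observation (exhaust rich through visible smoke → exhaust rich)
(C) collapsed lifter — fails on vibration at speed, fuel economy down, engine temperature normal (predicts fuel economy normal, not fuel economy down)
(D) failing ignition coil — fails on vibration at speed, engine temperature normal (predicts engine temperature high, not engine temperature normal)
(B) is the only candidate with no mismatches.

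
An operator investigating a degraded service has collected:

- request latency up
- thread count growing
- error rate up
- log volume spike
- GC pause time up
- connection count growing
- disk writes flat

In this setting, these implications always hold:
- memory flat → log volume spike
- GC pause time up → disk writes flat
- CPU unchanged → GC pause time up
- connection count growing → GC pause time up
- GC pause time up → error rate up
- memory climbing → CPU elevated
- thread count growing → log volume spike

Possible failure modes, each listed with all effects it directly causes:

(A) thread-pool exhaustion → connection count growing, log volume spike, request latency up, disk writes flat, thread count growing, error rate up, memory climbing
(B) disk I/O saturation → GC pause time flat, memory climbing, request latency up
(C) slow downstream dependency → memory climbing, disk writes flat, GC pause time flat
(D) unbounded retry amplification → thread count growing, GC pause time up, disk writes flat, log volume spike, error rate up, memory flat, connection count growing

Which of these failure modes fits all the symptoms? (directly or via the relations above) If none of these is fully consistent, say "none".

A

Per-candidate check:
(A) thread-pool exhaustion — accounts for every observation (GC pause time up through connection count growing → GC pause time up)
(B) disk I/O saturation — request latency up yes; thread count growing NO; error rate up NO; log volume spike NO; GC pause time up NO; connection count growing NO; disk writes flat NO
(C) slow downstream dependency — request latency up NO; thread count growing NO; error rate up NO; log volume spike NO; GC pause time up NO; connection count growing NO; disk writes flat yes
(D) unbounded retry amplification — does not account for request latency up
Only (A) is consistent with every observation.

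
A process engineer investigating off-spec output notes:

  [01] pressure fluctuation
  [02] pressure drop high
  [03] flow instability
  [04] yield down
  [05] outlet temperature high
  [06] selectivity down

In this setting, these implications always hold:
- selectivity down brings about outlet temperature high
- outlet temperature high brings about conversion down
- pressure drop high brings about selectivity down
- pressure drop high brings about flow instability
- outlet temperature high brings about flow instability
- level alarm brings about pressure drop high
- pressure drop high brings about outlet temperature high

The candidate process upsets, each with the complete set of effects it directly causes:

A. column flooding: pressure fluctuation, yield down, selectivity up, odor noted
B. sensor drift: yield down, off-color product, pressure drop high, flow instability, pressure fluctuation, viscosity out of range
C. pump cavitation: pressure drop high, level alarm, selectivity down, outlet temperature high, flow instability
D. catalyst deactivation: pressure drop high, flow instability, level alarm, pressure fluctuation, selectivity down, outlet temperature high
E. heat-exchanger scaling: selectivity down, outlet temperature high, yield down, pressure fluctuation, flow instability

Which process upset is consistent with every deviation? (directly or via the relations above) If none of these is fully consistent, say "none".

For each candidate, compare predicted effects to what was observed:
(A) column flooding — pressure fluctuation ✓; pressure drop high ✗; flow instability ✗; yield down ✓; outlet temperature high ✗; selectivity down ✗
(B) sensor drift — accounts for every observation (outlet temperature high through pressure drop high → outlet temperature high)
(C) pump cavitation — pressure fluctuation ✗; pressure drop high ✓; flow instability ✓; yield down ✗; outlet temperature high ✓; selectivity down ✓
(D) catalyst deactivation — pressure fluctuation ✓; pressure drop high ✓; flow instability ✓; yield down ✗; outlet temperature high ✓; selectivity down ✓
(E) heat-exchanger scaling — does not account for pressure drop high
(B) alone accounts for all the evidence.

B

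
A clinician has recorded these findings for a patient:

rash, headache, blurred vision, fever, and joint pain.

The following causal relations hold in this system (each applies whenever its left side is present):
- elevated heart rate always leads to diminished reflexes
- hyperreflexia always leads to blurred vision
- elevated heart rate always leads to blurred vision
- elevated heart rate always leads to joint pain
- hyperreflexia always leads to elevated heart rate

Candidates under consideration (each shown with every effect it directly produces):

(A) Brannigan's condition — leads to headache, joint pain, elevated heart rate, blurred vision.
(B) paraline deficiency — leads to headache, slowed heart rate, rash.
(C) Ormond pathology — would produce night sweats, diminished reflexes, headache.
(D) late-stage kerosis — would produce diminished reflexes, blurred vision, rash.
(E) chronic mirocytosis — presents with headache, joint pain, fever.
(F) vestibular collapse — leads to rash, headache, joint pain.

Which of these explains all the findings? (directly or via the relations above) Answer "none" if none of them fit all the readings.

none

For each candidate, compare predicted effects to what was observed:
(A) Brannigan's condition — does not account for rash, fever
(B) paraline deficiency — rash ✓; headache ✓; blurred vision ✗; fever ✗; joint pain ✗
(C) Ormond pathology — rash ✗; headache ✓; blurred vision ✗; fever ✗; joint pain ✗
(D) late-stage kerosis — rash ✓; headache ✗; blurred vision ✓; fever ✗; joint pain ✗
(E) chronic mirocytosis — rash ✗; headache ✓; blurred vision ✗; fever ✓; joint pain ✓
(F) vestibular collapse — rash ✓; headache ✓; blurred vision ✗; fever ✗; joint pain ✓
Every candidate fails on at least one observation.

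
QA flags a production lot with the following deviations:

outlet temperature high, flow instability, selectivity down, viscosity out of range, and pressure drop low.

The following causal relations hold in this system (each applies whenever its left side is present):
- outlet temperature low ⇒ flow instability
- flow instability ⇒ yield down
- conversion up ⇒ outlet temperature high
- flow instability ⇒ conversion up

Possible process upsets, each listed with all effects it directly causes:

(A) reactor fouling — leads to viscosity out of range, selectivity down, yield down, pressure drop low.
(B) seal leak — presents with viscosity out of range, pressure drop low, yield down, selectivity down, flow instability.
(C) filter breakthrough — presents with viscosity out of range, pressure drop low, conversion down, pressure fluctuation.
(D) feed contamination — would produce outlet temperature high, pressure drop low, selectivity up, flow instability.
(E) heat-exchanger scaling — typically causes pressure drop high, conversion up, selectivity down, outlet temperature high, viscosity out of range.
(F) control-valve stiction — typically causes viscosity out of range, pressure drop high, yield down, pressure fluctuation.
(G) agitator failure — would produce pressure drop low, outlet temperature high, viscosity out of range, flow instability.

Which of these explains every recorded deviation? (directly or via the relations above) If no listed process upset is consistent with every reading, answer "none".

B

Checking each candidate against the observations:
(A) reactor fouling — outlet temperature high -; flow instability -; selectivity down +; viscosity out of range +; pressure drop low +
(B) seal leak — outlet temperature high + (through flow instability → conversion up → outlet temperature high); flow instability +; selectivity down +; viscosity out of range +; pressure drop low +
(C) filter breakthrough — outlet temperature high -; flow instability -; selectivity down -; viscosity out of range +; pressure drop low +
(D) feed contamination — fails on selectivity down, viscosity out of range (predicts selectivity up, not selectivity down)
(E) heat-exchanger scaling — fails on flow instability, pressure drop low (predicts pressure drop high, not pressure drop low)
(F) control-valve stiction — outlet temperature high -; flow instability -; selectivity down -; viscosity out of range +; pressure drop low -
(G) agitator failure — outlet temperature high +; flow instability +; selectivity down -; viscosity out of range +; pressure drop low +
(B) alone accounts for all the evidence.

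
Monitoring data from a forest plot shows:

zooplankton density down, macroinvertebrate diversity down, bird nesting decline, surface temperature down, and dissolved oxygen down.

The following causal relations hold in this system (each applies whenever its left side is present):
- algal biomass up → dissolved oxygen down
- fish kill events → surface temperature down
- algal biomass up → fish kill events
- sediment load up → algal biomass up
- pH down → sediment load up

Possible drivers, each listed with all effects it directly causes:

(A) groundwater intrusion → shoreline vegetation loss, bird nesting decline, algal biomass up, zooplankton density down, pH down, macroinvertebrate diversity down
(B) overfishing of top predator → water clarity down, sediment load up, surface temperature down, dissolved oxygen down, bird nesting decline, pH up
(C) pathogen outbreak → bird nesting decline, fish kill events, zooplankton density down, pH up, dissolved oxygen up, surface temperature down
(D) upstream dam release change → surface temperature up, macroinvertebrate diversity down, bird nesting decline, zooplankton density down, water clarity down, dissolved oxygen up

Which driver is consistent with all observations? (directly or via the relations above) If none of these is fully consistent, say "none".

A

For each candidate, compare predicted effects to what was observed:
(A) groundwater intrusion — accounts for every observation (surface temperature down via algal biomass up → fish kill events → surface temperature down)
(B) overfishing of top predator — does not account for zooplankton density down, macroinvertebrate diversity down
(C) pathogen outbreak — fails on macroinvertebrate diversity down, dissolved oxygen down (predicts dissolved oxygen up, not dissolved oxygen down)
(D) upstream dam release change — fails on surface temperature down, dissolved oxygen down (predicts surface temperature up, not surface temperature down; predicts dissolved oxygen up, not dissolved oxygen down)
(A) is the only candidate with no mismatches.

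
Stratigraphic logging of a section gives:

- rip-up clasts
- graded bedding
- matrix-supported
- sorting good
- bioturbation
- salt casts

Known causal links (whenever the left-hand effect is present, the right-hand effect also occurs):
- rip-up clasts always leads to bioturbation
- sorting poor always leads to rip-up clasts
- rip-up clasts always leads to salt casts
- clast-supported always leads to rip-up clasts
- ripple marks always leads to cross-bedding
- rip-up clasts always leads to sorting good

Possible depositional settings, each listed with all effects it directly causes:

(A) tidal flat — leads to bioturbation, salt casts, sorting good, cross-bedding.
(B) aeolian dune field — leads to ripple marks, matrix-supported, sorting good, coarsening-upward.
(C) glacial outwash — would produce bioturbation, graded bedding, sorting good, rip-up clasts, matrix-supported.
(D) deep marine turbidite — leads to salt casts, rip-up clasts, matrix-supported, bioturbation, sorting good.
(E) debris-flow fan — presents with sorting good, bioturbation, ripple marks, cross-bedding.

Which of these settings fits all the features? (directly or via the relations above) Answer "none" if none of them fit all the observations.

C

Per-candidate check:
(A) tidal flat — rip-up clasts -; graded bedding -; matrix-supported -; sorting good +; bioturbation +; salt casts +
(B) aeolian dune field — rip-up clasts -; graded bedding -; matrix-supported +; sorting good +; bioturbation -; salt casts -
(C) glacial outwash — rip-up clasts +; graded bedding +; matrix-supported +; sorting good +; bioturbation +; salt casts + (via rip-up clasts → salt casts)
(D) deep marine turbidite — does not account for graded bedding
(E) debris-flow fan — does not account for rip-up clasts, graded bedding, matrix-supported, salt casts
(C) alone accounts for all the evidence.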